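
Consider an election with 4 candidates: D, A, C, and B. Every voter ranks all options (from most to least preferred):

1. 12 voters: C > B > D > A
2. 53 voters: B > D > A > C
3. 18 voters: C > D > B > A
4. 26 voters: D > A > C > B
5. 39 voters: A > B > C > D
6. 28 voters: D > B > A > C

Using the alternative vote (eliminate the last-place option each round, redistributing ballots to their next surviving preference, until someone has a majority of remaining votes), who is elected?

Round 1: D 54, A 39, C 30, B 53. Eliminate C.
Round 2: D 72, A 39, B 65. Eliminate A.
Round 3: D 72, B 104. B has a majority.

B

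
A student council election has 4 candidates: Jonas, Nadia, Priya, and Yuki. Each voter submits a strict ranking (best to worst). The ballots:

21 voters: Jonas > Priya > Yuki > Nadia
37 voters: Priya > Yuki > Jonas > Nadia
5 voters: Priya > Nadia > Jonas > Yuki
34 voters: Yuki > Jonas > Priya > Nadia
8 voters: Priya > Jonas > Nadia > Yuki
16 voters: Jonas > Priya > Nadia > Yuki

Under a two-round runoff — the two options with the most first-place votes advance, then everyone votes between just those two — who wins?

Jonas

Round 1 first-place votes: Jonas 37, Nadia 0, Priya 50, Yuki 34.
Priya and Jonas advance.
Runoff: Priya is preferred to Jonas by 50 voters; Jonas by 71.
Jonas wins the runoff.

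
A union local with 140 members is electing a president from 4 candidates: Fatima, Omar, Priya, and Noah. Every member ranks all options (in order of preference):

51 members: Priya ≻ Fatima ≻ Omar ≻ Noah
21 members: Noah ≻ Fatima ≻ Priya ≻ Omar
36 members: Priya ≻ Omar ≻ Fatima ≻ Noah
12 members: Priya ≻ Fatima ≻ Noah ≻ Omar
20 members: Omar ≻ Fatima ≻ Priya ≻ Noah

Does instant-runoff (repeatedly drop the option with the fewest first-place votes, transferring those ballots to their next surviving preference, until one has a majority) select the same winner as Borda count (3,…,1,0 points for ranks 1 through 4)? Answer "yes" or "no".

Instant-runoff — R1 Fatima 0, Omar 20, Priya 99, Noah 21 (Priya winner). Winner: Priya.
Borda — scores: Fatima 244, Omar 183, Priya 338, Noah 75. Winner: Priya.
The two methods agree.

yes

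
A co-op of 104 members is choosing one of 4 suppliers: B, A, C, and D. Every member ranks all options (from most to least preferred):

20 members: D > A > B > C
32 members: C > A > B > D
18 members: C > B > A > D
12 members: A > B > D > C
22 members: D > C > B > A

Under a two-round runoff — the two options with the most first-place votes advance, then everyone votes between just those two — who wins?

Round 1 first-place votes: B 0, A 12, C 50, D 42.
C and D advance.
Runoff: C is preferred to D by 50 voters; D by 54.
D wins the runoff.

D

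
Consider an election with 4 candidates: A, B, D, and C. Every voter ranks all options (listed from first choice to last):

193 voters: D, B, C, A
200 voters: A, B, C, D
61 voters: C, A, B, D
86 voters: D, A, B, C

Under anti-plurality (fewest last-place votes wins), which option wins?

Last-place votes: A 193, B 0, D 261, C 86.
B is ranked last by the fewest voters, so B wins.

B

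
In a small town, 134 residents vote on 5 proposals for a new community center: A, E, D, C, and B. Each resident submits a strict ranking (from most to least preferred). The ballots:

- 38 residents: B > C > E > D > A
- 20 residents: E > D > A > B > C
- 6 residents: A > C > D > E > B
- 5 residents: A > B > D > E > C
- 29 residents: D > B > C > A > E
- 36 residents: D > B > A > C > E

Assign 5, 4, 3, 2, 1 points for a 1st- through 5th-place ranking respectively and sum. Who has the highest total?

B

A: 38·1 + 20·3 + 6·5 + 5·5 + 29·2 + 36·3 = 319
E: 38·3 + 20·5 + 6·2 + 5·2 + 29·1 + 36·1 = 301
D: 38·2 + 20·4 + 6·3 + 5·3 + 29·5 + 36·5 = 514
C: 38·4 + 20·1 + 6·4 + 5·1 + 29·3 + 36·2 = 360
B: 38·5 + 20·2 + 6·1 + 5·4 + 29·4 + 36·4 = 516
B has the highest Borda score (516).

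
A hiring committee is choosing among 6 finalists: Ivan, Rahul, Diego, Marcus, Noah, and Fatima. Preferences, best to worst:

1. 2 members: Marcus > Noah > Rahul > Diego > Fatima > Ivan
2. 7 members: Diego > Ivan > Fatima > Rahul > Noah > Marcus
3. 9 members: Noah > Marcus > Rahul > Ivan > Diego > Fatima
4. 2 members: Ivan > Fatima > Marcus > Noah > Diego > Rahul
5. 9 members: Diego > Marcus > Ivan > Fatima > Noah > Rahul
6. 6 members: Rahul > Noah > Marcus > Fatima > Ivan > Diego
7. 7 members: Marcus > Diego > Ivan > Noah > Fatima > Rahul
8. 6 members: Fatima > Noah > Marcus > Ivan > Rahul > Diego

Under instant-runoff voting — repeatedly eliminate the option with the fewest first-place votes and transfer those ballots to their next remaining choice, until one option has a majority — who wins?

Round 1: Ivan 2, Rahul 6, Diego 16, Marcus 9, Noah 9, Fatima 6. Eliminate Ivan.
Round 2: Rahul 6, Diego 16, Marcus 9, Noah 9, Fatima 8. Eliminate Rahul.
Round 3: Diego 16, Marcus 9, Noah 15, Fatima 8. Eliminate Fatima.
Round 4: Diego 16, Marcus 11, Noah 21. Eliminate Marcus.
Round 5: Diego 23, Noah 25. Noah has a majority.

Noah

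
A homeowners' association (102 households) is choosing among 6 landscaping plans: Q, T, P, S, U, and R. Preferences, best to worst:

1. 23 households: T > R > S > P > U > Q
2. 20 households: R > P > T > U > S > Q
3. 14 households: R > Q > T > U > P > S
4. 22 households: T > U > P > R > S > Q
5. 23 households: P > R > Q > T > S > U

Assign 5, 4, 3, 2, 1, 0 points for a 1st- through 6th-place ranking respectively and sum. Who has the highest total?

R

Q: 23·0 + 20·0 + 14·4 + 22·0 + 23·3 = 125
T: 23·5 + 20·3 + 14·3 + 22·5 + 23·2 = 373
P: 23·2 + 20·4 + 14·1 + 22·3 + 23·5 = 321
S: 23·3 + 20·1 + 14·0 + 22·1 + 23·1 = 134
U: 23·1 + 20·2 + 14·2 + 22·4 + 23·0 = 179
R: 23·4 + 20·5 + 14·5 + 22·2 + 23·4 = 398
R has the highest Borda score (398).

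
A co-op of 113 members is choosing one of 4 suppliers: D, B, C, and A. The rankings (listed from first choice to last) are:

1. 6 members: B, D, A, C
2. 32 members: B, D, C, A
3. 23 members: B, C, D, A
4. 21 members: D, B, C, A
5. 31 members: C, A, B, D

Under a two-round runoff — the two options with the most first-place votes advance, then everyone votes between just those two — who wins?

Round 1 first-place votes: D 21, B 61, C 31, A 0.
B and C advance.
Runoff: B is preferred to C by 82 voters; C by 31.
B wins the runoff.

B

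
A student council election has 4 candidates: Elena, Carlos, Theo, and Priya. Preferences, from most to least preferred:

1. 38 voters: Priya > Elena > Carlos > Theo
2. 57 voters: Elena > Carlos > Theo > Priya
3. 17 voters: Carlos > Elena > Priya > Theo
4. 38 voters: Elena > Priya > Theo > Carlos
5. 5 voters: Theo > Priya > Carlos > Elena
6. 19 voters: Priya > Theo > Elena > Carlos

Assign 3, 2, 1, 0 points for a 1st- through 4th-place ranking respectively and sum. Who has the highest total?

Elena

Elena: 38·2 + 57·3 + 17·2 + 38·3 + 5·0 + 19·1 = 414
Carlos: 38·1 + 57·2 + 17·3 + 38·0 + 5·1 + 19·0 = 208
Theo: 38·0 + 57·1 + 17·0 + 38·1 + 5·3 + 19·2 = 148
Priya: 38·3 + 57·0 + 17·1 + 38·2 + 5·2 + 19·3 = 274
Elena has the highest Borda score (414).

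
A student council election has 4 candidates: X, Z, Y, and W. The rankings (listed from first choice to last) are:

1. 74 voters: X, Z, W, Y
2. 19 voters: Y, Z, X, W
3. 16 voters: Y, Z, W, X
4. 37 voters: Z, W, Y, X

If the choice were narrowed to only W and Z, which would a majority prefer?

Voters preferring W to Z: 0; preferring Z to W: 146.
Z wins the head-to-head.

Z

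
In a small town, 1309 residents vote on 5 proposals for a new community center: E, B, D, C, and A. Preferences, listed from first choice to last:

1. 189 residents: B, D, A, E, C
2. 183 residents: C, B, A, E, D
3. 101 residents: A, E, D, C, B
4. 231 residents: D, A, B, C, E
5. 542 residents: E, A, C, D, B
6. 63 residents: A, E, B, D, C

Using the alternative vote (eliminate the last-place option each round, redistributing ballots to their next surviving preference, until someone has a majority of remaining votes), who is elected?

Round 1: E 542, B 189, D 231, C 183, A 164. Eliminate A.
Round 2: E 706, B 189, D 231, C 183. E has a majority.

E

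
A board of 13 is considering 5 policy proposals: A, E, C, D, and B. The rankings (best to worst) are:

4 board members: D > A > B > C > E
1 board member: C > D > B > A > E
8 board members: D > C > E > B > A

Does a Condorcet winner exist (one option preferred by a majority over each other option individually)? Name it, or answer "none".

D vs A: 13–0 for D.
D vs E: 13–0 for D.
D vs C: 12–1 for D.
D vs B: 13–0 for D.
D beats every other option head-to-head.

D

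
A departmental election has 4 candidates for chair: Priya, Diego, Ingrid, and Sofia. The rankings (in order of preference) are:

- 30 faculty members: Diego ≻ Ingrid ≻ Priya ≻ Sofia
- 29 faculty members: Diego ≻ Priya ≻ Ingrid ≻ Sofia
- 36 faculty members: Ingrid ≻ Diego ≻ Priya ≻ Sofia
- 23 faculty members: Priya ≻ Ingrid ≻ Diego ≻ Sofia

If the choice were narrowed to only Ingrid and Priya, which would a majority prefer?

Ingrid

Voters preferring Ingrid to Priya: 66; preferring Priya to Ingrid: 52.
Ingrid wins the head-to-head.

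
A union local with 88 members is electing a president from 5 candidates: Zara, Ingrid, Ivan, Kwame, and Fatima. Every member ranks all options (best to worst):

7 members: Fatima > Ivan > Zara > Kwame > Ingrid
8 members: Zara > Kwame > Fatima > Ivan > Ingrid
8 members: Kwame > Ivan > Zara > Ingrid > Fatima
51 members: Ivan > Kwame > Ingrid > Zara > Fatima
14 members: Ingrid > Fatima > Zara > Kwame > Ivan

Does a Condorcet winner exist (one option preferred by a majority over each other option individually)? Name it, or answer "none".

Ivan vs Zara: 66–22 for Ivan.
Ivan vs Ingrid: 74–14 for Ivan.
Ivan vs Kwame: 58–30 for Ivan.
Ivan vs Fatima: 59–29 for Ivan.
Ivan beats every other option head-to-head.

Ivan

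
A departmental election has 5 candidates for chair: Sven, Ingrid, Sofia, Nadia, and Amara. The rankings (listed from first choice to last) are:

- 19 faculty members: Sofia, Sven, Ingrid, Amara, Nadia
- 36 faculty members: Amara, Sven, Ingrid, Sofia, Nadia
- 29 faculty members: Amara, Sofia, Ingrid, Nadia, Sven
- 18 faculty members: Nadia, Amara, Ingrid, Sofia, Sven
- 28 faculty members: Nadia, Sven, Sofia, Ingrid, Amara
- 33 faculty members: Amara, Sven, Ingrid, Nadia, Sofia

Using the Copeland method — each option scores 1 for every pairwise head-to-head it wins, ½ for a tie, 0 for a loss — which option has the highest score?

Sven: beats Ingrid, Sofia, and Nadia; loses to Amara → score 3.
Ingrid: beats Sofia and Nadia; loses to Sven and Amara → score 2.
Sofia: beats Nadia; loses to Sven, Ingrid, and Amara → score 1.
Nadia: loses to Sven, Ingrid, Sofia, and Amara → score 0.
Amara: beats Sven, Ingrid, Sofia, and Nadia → score 4.
Amara has the best pairwise record.

Amara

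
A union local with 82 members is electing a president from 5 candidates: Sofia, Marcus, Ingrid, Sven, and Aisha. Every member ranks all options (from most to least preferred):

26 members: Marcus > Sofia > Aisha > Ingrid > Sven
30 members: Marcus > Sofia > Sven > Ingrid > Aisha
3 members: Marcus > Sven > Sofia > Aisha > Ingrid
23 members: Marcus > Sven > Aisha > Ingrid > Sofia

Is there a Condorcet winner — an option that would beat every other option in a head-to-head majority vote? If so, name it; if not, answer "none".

Marcus vs Sofia: 82–0 for Marcus.
Marcus vs Ingrid: 82–0 for Marcus.
Marcus vs Sven: 82–0 for Marcus.
Marcus vs Aisha: 82–0 for Marcus.
Marcus beats every other option head-to-head.

Marcus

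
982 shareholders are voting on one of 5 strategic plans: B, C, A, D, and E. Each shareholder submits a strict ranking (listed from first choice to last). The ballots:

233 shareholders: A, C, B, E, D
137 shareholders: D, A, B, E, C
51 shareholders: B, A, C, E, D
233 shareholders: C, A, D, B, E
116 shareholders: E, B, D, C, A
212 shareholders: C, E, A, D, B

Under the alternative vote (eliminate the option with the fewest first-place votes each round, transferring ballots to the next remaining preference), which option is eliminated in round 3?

D

Round 1: B 51, C 445, A 233, D 137, E 116. Eliminate B.
Round 2: C 445, A 284, D 137, E 116. Eliminate E.
Round 3: C 445, A 284, D 253. Eliminate D.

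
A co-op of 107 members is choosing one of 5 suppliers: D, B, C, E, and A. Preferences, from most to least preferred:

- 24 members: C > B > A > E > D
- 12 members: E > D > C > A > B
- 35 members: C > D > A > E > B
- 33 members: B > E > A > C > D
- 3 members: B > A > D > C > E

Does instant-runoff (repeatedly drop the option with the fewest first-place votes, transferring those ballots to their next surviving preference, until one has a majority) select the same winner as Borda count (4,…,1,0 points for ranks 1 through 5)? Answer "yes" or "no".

yes

Instant-runoff — R1 D 0, B 36, C 59, E 12, A 0 (C winner). Winner: C.
Borda — scores: D 147, B 216, C 296, E 206, A 205. Winner: C.
The two methods agree.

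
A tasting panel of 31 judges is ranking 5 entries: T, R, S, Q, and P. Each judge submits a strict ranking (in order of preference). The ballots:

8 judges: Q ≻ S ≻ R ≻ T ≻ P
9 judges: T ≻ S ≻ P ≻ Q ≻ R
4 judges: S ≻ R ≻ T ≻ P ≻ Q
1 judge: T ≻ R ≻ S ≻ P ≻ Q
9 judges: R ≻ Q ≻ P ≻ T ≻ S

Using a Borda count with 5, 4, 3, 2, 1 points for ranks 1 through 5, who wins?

T: 8·2 + 9·5 + 4·3 + 1·5 + 9·2 = 96
R: 8·3 + 9·1 + 4·4 + 1·4 + 9·5 = 98
S: 8·4 + 9·4 + 4·5 + 1·3 + 9·1 = 100
Q: 8·5 + 9·2 + 4·1 + 1·1 + 9·4 = 99
P: 8·1 + 9·3 + 4·2 + 1·2 + 9·3 = 72
S has the highest Borda score (100).

S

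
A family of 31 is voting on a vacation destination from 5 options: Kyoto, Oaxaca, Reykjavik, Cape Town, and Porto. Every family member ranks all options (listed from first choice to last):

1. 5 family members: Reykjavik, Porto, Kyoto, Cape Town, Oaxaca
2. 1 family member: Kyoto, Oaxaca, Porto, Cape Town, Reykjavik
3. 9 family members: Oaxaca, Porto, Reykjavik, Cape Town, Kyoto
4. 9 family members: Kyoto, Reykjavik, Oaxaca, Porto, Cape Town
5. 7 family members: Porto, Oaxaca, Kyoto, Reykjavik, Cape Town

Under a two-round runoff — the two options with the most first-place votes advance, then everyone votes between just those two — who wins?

Oaxaca

Round 1 first-place votes: Kyoto 10, Oaxaca 9, Reykjavik 5, Cape Town 0, Porto 7.
Kyoto and Oaxaca advance.
Runoff: Kyoto is preferred to Oaxaca by 15 voters; Oaxaca by 16.
Oaxaca wins the runoff.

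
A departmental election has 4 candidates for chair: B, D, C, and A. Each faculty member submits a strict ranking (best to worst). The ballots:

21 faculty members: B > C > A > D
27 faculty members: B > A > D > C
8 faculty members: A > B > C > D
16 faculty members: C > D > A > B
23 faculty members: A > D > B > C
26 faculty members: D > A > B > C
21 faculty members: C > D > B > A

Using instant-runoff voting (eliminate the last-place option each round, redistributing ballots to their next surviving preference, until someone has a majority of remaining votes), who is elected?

A

Round 1: B 48, D 26, C 37, A 31. Eliminate D.
Round 2: B 48, C 37, A 57. Eliminate C.
Round 3: B 69, A 73. A has a majority.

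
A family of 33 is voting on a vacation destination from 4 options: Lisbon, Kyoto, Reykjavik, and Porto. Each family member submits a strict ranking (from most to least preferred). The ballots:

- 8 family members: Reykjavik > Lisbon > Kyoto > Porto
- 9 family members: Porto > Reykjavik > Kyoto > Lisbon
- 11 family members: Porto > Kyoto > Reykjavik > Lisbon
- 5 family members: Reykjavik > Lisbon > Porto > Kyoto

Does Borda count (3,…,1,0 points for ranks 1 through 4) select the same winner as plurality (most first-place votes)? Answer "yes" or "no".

no

Borda — scores: Lisbon 26, Kyoto 39, Reykjavik 68, Porto 65. Winner: Reykjavik.
Plurality — first-place votes: Lisbon 0, Kyoto 0, Reykjavik 13, Porto 20. Winner: Porto.
The two methods disagree.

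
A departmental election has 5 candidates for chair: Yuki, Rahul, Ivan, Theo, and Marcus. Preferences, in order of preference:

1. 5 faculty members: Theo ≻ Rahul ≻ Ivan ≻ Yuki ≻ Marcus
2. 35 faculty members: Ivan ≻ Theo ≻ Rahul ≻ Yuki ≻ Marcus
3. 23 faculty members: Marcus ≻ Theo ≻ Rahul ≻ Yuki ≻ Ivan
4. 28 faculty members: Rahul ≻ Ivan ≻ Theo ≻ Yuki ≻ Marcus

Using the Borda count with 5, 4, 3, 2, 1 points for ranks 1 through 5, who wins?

Yuki: 5·2 + 35·2 + 23·2 + 28·2 = 182
Rahul: 5·4 + 35·3 + 23·3 + 28·5 = 334
Ivan: 5·3 + 35·5 + 23·1 + 28·4 = 325
Theo: 5·5 + 35·4 + 23·4 + 28·3 = 341
Marcus: 5·1 + 35·1 + 23·5 + 28·1 = 183
Theo has the highest Borda score (341).

Theo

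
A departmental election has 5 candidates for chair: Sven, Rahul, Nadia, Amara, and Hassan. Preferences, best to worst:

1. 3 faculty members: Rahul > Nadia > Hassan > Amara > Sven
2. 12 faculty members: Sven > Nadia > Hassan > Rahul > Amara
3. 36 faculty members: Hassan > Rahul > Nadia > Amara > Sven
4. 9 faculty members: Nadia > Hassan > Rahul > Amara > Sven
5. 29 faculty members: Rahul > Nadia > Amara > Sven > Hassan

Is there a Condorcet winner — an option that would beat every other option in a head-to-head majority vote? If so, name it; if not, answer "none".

Checking pairwise contests:
Rahul beats Sven 77–12.
Hassan beats Rahul 57–32.
Rahul beats Nadia 68–21.
Rahul beats Amara 89–0.
Nadia beats Hassan 53–36.
Every option loses at least one head-to-head, so there is no Condorcet winner.

none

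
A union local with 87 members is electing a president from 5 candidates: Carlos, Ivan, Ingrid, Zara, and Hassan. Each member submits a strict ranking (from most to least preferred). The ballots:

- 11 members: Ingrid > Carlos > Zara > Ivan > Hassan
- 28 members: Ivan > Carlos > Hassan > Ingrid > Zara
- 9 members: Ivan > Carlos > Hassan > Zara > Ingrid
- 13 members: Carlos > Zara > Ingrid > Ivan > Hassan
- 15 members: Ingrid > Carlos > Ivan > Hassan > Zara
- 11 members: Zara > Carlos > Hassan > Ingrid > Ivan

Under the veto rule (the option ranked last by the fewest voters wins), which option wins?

Last-place votes: Carlos 0, Ivan 11, Ingrid 9, Zara 43, Hassan 24.
Carlos is ranked last by the fewest voters, so Carlos wins.

Carlos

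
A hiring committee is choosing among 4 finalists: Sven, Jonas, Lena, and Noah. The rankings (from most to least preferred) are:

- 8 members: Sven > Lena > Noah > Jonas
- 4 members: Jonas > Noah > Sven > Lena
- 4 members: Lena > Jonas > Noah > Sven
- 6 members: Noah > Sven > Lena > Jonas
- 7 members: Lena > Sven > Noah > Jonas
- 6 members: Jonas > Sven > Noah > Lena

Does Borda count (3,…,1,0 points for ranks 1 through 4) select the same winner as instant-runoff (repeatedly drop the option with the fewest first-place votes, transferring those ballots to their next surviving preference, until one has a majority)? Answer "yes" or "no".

Borda — scores: Sven 66, Jonas 38, Lena 55, Noah 51. Winner: Sven.
Instant-runoff — R1 Sven 8, Jonas 10, Lena 11, Noah 6 (Noah out); R2 Sven 14, Jonas 10, Lena 11 (Jonas out); R3 Sven 24, Lena 11 (Sven winner). Winner: Sven.
The two methods agree.

yes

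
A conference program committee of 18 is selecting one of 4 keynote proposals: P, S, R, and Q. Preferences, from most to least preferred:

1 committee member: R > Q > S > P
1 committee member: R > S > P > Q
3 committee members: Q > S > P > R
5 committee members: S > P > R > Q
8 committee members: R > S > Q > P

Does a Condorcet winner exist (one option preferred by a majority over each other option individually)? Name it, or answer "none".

R vs P: 10–8 for R.
R vs S: 10–8 for R.
R vs Q: 15–3 for R.
R beats every other option head-to-head.

R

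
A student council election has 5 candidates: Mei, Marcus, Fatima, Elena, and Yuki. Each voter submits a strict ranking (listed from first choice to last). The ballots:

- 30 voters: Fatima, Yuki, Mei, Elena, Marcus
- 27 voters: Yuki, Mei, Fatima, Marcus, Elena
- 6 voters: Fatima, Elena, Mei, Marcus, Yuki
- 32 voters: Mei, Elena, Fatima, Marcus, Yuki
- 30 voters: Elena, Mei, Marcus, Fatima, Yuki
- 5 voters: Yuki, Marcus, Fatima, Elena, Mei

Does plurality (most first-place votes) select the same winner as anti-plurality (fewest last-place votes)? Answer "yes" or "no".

yes

Plurality — first-place votes: Mei 32, Marcus 0, Fatima 36, Elena 30, Yuki 32. Winner: Fatima.
Anti-plurality — last-place votes: Mei 5, Marcus 30, Fatima 0, Elena 27, Yuki 68. Winner: Fatima.
The two methods agree.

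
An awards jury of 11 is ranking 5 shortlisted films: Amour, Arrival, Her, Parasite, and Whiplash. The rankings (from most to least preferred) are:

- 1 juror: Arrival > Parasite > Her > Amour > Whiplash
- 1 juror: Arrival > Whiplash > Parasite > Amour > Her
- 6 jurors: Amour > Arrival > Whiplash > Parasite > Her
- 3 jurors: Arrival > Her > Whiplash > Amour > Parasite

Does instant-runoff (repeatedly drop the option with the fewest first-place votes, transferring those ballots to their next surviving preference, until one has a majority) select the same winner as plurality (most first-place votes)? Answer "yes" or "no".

Instant-runoff — R1 Amour 6, Arrival 5, Her 0, Parasite 0, Whiplash 0 (Amour winner). Winner: Amour.
Plurality — first-place votes: Amour 6, Arrival 5, Her 0, Parasite 0, Whiplash 0. Winner: Amour.
The two methods agree.

yes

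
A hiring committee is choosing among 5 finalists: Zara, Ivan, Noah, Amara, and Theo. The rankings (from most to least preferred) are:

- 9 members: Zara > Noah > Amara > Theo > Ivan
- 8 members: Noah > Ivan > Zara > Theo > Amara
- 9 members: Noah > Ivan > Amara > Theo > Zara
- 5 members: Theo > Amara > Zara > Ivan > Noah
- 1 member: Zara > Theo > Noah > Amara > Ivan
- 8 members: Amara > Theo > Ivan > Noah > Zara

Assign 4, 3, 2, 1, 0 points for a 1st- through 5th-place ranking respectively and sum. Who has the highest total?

Noah

Zara: 9·4 + 8·2 + 9·0 + 5·2 + 1·4 + 8·0 = 66
Ivan: 9·0 + 8·3 + 9·3 + 5·1 + 1·0 + 8·2 = 72
Noah: 9·3 + 8·4 + 9·4 + 5·0 + 1·2 + 8·1 = 105
Amara: 9·2 + 8·0 + 9·2 + 5·3 + 1·1 + 8·4 = 84
Theo: 9·1 + 8·1 + 9·1 + 5·4 + 1·3 + 8·3 = 73
Noah has the highest Borda score (105).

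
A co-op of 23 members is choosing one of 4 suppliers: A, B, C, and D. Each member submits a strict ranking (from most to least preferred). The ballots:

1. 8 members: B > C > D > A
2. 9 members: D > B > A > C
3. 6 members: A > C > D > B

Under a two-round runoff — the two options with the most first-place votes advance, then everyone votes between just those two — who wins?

D

Round 1 first-place votes: A 6, B 8, C 0, D 9.
D and B advance.
Runoff: D is preferred to B by 15 voters; B by 8.
D wins the runoff.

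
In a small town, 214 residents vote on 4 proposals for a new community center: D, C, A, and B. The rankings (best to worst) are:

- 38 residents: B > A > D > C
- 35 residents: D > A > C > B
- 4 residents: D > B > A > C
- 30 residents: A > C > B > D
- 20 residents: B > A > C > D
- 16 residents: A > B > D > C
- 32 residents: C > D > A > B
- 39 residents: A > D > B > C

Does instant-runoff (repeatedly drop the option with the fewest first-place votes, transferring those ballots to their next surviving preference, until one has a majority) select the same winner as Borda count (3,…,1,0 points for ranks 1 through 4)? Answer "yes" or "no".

Instant-runoff — R1 D 39, C 32, A 85, B 58 (C out); R2 D 71, A 85, B 58 (B out); R3 D 71, A 143 (A winner). Winner: A.
Borda — scores: D 313, C 211, A 477, B 283. Winner: A.
The two methods agree.

yes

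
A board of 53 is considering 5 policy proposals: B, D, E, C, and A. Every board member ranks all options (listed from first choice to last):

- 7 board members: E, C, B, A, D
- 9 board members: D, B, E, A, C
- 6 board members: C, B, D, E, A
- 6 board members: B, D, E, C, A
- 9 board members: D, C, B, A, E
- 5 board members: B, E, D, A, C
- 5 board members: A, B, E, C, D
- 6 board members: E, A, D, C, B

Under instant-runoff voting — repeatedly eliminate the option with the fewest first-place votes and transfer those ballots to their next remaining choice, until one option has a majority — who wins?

Round 1: B 11, D 18, E 13, C 6, A 5. Eliminate A.
Round 2: B 16, D 18, E 13, C 6. Eliminate C.
Round 3: B 22, D 18, E 13. Eliminate E.
Round 4: B 29, D 24. B has a majority.

B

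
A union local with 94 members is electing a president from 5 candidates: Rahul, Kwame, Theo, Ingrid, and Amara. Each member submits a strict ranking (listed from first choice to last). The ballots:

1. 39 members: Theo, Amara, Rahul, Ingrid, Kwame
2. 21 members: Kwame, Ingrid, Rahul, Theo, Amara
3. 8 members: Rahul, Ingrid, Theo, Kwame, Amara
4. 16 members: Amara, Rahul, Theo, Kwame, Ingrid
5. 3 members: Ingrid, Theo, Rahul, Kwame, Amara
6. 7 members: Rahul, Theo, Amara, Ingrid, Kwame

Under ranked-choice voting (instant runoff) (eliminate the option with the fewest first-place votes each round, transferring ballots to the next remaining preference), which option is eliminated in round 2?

Round 1: Rahul 15, Kwame 21, Theo 39, Ingrid 3, Amara 16. Eliminate Ingrid.
Round 2: Rahul 15, Kwame 21, Theo 42, Amara 16. Eliminate Rahul.

Rahul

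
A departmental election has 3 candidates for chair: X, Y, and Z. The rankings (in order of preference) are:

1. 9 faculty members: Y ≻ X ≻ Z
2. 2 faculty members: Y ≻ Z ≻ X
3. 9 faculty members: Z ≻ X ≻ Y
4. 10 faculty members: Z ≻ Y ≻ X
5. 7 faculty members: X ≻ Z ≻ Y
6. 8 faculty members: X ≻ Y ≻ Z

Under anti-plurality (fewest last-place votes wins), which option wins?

X

Last-place votes: X 12, Y 16, Z 17.
X is ranked last by the fewest voters, so X wins.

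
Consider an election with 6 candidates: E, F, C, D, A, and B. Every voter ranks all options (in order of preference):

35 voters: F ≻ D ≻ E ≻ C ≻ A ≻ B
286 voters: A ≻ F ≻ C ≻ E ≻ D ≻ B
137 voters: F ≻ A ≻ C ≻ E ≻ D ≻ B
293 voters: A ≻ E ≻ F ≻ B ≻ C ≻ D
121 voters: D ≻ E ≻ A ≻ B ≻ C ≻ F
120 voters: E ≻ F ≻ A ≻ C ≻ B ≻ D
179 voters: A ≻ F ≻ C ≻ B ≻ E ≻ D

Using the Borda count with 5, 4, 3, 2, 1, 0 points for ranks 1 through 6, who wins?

E: 35·3 + 286·2 + 137·2 + 293·4 + 121·4 + 120·5 + 179·1 = 3386
F: 35·5 + 286·4 + 137·5 + 293·3 + 121·0 + 120·4 + 179·4 = 4079
C: 35·2 + 286·3 + 137·3 + 293·1 + 121·1 + 120·2 + 179·3 = 2530
D: 35·4 + 286·1 + 137·1 + 293·0 + 121·5 + 120·0 + 179·0 = 1168
A: 35·1 + 286·5 + 137·4 + 293·5 + 121·3 + 120·3 + 179·5 = 5096
B: 35·0 + 286·0 + 137·0 + 293·2 + 121·2 + 120·1 + 179·2 = 1306
A has the highest Borda score (5096).

A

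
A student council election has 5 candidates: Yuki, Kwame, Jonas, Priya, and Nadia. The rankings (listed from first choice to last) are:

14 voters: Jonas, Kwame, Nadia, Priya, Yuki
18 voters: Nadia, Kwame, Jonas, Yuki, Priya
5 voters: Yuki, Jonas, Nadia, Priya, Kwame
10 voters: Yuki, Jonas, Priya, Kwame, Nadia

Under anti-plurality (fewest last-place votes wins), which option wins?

Jonas

Last-place votes: Yuki 14, Kwame 5, Jonas 0, Priya 18, Nadia 10.
Jonas is ranked last by the fewest voters, so Jonas wins.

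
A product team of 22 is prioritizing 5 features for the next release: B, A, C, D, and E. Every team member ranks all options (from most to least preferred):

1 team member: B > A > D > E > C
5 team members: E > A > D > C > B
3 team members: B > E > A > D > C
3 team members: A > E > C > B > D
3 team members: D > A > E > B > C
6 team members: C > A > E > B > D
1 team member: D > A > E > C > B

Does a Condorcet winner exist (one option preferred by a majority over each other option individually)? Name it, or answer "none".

A vs B: 18–4 for A.
A vs C: 16–6 for A.
A vs D: 18–4 for A.
A vs E: 14–8 for A.
A beats every other option head-to-head.

A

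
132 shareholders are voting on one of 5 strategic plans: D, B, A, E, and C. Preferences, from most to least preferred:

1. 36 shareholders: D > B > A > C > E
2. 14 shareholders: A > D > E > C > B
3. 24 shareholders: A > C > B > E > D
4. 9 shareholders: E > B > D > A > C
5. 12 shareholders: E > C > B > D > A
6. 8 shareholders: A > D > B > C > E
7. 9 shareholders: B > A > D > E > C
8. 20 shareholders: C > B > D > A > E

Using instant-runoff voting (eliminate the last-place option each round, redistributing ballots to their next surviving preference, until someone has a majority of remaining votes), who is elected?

D

Round 1: D 36, B 9, A 46, E 21, C 20. Eliminate B.
Round 2: D 36, A 55, E 21, C 20. Eliminate C.
Round 3: D 56, A 55, E 21. Eliminate E.
Round 4: D 77, A 55. D has a majority.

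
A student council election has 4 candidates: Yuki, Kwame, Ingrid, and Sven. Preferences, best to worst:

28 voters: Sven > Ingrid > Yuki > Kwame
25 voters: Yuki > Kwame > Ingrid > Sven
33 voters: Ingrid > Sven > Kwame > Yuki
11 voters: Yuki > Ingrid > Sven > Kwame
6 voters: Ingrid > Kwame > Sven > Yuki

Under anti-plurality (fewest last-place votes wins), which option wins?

Last-place votes: Yuki 39, Kwame 39, Ingrid 0, Sven 25.
Ingrid is ranked last by the fewest voters, so Ingrid wins.

Ingrid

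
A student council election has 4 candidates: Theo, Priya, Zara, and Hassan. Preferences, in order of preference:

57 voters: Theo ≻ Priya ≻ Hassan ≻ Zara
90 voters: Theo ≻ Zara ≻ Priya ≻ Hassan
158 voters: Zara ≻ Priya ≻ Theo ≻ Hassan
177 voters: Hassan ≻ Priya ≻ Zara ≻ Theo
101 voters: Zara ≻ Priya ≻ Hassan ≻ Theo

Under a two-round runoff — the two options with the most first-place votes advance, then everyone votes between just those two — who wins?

Round 1 first-place votes: Theo 147, Priya 0, Zara 259, Hassan 177.
Zara and Hassan advance.
Runoff: Zara is preferred to Hassan by 349 voters; Hassan by 234.
Zara wins the runoff.

Zara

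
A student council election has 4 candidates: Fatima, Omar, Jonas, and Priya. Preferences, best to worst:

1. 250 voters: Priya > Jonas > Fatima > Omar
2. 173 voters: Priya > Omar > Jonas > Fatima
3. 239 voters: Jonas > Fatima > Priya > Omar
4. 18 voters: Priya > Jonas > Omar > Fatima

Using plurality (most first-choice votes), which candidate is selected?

First-place votes: Fatima 0, Omar 0, Jonas 239, Priya 441.
Priya has the most first-place votes.

Priya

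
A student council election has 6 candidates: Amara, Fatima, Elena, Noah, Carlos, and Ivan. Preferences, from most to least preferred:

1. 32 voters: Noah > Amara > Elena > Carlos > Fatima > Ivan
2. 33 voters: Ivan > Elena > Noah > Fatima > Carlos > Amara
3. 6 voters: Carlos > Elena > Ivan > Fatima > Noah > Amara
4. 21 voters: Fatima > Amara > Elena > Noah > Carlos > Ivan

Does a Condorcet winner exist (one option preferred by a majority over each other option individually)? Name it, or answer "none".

none

Checking pairwise contests:
Fatima beats Amara 60–32.
Elena beats Fatima 71–21.
Amara beats Elena 53–39.
Elena beats Noah 60–32.
Amara beats Carlos 53–39.
Amara beats Ivan 53–39.
Every option loses at least one head-to-head, so there is no Condorcet winner.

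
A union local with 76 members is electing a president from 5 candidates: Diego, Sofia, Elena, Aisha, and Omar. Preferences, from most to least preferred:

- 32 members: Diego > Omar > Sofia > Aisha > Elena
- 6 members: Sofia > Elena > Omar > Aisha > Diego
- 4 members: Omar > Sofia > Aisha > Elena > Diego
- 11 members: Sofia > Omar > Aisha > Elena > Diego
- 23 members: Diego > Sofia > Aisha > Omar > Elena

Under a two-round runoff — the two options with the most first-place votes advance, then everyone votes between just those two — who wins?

Diego

Round 1 first-place votes: Diego 55, Sofia 17, Elena 0, Aisha 0, Omar 4.
Diego and Sofia advance.
Runoff: Diego is preferred to Sofia by 55 voters; Sofia by 21.
Diego wins the runoff.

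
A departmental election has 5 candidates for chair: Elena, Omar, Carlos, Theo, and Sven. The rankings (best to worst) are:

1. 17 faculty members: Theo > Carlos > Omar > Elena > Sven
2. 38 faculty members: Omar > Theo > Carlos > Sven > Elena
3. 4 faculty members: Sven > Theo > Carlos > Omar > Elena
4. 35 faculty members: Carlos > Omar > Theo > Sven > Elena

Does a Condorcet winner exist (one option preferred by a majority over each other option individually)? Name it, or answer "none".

Checking pairwise contests:
Omar beats Elena 94–0.
Carlos beats Omar 56–38.
Theo beats Carlos 59–35.
Omar beats Theo 73–21.
Omar beats Sven 90–4.
Every option loses at least one head-to-head, so there is no Condorcet winner.

none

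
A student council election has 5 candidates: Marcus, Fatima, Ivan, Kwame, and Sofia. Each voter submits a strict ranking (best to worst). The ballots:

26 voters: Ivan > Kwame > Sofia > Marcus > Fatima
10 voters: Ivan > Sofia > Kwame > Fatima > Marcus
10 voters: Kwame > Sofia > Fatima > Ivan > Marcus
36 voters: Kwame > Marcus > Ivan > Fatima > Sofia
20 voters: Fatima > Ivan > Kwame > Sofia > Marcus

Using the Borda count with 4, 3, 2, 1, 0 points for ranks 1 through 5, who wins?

Marcus: 26·1 + 10·0 + 10·0 + 36·3 + 20·0 = 134
Fatima: 26·0 + 10·1 + 10·2 + 36·1 + 20·4 = 146
Ivan: 26·4 + 10·4 + 10·1 + 36·2 + 20·3 = 286
Kwame: 26·3 + 10·2 + 10·4 + 36·4 + 20·2 = 322
Sofia: 26·2 + 10·3 + 10·3 + 36·0 + 20·1 = 132
Kwame has the highest Borda score (322).

Kwame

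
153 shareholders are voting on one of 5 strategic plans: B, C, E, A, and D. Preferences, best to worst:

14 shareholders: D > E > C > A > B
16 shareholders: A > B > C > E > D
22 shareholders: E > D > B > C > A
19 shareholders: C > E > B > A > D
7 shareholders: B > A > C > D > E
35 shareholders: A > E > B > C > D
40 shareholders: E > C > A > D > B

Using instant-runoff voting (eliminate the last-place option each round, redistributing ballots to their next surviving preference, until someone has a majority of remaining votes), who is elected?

E

Round 1: B 7, C 19, E 62, A 51, D 14. Eliminate B.
Round 2: C 19, E 62, A 58, D 14. Eliminate D.
Round 3: C 19, E 76, A 58. Eliminate C.
Round 4: E 95, A 58. E has a majority.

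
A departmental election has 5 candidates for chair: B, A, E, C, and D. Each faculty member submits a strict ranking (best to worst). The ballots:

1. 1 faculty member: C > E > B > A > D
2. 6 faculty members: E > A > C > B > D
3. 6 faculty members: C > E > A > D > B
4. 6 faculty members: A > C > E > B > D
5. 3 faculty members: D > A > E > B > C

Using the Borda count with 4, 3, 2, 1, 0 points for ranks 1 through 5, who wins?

A

B: 1·2 + 6·1 + 6·0 + 6·1 + 3·1 = 17
A: 1·1 + 6·3 + 6·2 + 6·4 + 3·3 = 64
E: 1·3 + 6·4 + 6·3 + 6·2 + 3·2 = 63
C: 1·4 + 6·2 + 6·4 + 6·3 + 3·0 = 58
D: 1·0 + 6·0 + 6·1 + 6·0 + 3·4 = 18
A has the highest Borda score (64).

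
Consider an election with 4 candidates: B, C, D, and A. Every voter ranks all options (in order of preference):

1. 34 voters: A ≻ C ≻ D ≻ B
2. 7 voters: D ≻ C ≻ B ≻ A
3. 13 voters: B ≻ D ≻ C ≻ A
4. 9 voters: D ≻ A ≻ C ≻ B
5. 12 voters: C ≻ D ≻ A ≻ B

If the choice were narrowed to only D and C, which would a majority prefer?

Voters preferring D to C: 29; preferring C to D: 46.
C wins the head-to-head.

C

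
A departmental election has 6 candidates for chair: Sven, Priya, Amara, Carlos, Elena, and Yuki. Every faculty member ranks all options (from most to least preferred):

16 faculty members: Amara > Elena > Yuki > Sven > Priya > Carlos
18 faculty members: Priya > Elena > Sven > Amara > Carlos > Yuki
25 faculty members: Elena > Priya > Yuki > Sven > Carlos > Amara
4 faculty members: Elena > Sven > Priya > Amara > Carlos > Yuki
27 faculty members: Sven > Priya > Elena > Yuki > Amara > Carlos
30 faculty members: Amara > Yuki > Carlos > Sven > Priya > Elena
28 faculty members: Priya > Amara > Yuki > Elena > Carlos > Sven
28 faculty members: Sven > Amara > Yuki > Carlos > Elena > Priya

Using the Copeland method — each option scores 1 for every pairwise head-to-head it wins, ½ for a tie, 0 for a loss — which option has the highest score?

Sven: beats Priya, Amara, and Carlos; loses to Elena and Yuki → score 3.
Priya: beats Amara, Carlos, Elena, and Yuki; loses to Sven → score 4.
Amara: beats Carlos, Elena, and Yuki; loses to Sven and Priya → score 3.
Carlos: loses to Sven, Priya, Amara, Elena, and Yuki → score 0.
Elena: beats Sven, Carlos, and Yuki; loses to Priya and Amara → score 3.
Yuki: beats Sven and Carlos; loses to Priya, Amara, and Elena → score 2.
Priya has the best pairwise record.

Priya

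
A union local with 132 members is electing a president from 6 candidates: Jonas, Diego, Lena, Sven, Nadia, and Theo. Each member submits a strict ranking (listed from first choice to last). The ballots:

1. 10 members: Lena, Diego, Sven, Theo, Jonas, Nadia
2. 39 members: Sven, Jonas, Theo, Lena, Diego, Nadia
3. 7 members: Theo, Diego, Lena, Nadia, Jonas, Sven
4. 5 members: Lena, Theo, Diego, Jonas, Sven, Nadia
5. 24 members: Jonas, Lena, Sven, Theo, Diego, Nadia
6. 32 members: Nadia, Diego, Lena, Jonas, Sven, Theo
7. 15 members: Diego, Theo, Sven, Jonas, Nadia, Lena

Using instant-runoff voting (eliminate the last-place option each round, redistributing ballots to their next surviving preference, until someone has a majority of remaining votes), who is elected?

Round 1: Jonas 24, Diego 15, Lena 15, Sven 39, Nadia 32, Theo 7. Eliminate Theo.
Round 2: Jonas 24, Diego 22, Lena 15, Sven 39, Nadia 32. Eliminate Lena.
Round 3: Jonas 24, Diego 37, Sven 39, Nadia 32. Eliminate Jonas.
Round 4: Diego 37, Sven 63, Nadia 32. Eliminate Nadia.
Round 5: Diego 69, Sven 63. Diego has a majority.

Diego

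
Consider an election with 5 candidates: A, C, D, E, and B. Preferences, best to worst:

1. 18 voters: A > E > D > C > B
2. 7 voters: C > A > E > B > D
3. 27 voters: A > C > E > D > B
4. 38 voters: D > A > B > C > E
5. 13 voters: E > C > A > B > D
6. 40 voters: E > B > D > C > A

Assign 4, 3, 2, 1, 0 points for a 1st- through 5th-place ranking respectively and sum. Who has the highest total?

A

A: 18·4 + 7·3 + 27·4 + 38·3 + 13·2 + 40·0 = 341
C: 18·1 + 7·4 + 27·3 + 38·1 + 13·3 + 40·1 = 244
D: 18·2 + 7·0 + 27·1 + 38·4 + 13·0 + 40·2 = 295
E: 18·3 + 7·2 + 27·2 + 38·0 + 13·4 + 40·4 = 334
B: 18·0 + 7·1 + 27·0 + 38·2 + 13·1 + 40·3 = 216
A has the highest Borda score (341).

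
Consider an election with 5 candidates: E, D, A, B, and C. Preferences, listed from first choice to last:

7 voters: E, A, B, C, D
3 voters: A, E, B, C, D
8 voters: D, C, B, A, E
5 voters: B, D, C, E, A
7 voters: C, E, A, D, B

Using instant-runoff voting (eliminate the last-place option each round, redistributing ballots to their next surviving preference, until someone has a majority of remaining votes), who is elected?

E

Round 1: E 7, D 8, A 3, B 5, C 7. Eliminate A.
Round 2: E 10, D 8, B 5, C 7. Eliminate B.
Round 3: E 10, D 13, C 7. Eliminate C.
Round 4: E 17, D 13. E has a majority.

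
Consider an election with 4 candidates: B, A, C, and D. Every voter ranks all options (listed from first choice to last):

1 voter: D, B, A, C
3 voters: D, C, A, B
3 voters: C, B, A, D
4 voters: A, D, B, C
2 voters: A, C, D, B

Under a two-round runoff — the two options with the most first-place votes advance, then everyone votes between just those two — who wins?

A

Round 1 first-place votes: B 0, A 6, C 3, D 4.
A and D advance.
Runoff: A is preferred to D by 9 voters; D by 4.
A wins the runoff.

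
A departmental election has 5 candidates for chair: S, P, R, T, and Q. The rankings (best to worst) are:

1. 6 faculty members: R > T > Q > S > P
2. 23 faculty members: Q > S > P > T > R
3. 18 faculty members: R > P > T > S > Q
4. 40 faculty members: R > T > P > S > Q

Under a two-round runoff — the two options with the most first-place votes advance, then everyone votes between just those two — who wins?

R

Round 1 first-place votes: S 0, P 0, R 64, T 0, Q 23.
R and Q advance.
Runoff: R is preferred to Q by 64 voters; Q by 23.
R wins the runoff.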